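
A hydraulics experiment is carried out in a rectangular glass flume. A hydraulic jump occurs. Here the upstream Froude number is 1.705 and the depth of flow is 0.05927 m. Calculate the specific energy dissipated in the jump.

Fr₁ = 1.705 (given).
Sequent-depth ratio: y₂/y₁ = ½[√(1 + 8Fr₁²) − 1] = ½[√24.256 − 1] = 1.963.
y₂ = 1.963 × 0.05927 = 0.1163 m.
V₁ = Fr₁·√(g·y₁) = 1.705×√(9.81×0.05927) = 1.300 m/s; q = V₁·y₁ = 0.07706 m²/s. V₂ = q/y₂ = 0.07706/0.1163 = 0.6625 m/s. E₁ = y₁ + V₁²/2g = 0.1454 m; E₂ = y₂ + V₂²/2g = 0.1387 m. ΔE = E₁ − E₂ = 0.006733 m.

ΔE = 0.006733 m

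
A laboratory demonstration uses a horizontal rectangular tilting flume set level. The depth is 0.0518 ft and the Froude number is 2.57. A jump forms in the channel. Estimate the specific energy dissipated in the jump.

ΔE = 0.0417 ft

Fr₁ = 2.57 (given).
From the momentum equation for a rectangular channel, y₂/y₁ = ½[√(1 + 8Fr₁²) − 1] = ½[√53.84 − 1] = 3.17.
y₂ = 3.17 × 0.0518 = 0.164 ft.
V₁ = Fr₁·√(g·y₁) = 2.57×√(32.2×0.0518) = 3.32 ft/s; q = V₁·y₁ = 0.172 ft²/s. V₂ = q/y₂ = 0.172/0.164 = 1.05 ft/s. E₁ = y₁ + V₁²/2g = 0.223 ft; E₂ = y₂ + V₂²/2g = 0.181 ft. ΔE = E₁ − E₂ = 0.0417 ft.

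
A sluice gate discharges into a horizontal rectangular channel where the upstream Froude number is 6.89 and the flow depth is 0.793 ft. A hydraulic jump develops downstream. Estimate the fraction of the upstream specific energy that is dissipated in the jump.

ΔE/E₁ = 0.615 (61.5%)

Fr₁ = 6.89 (given).
Bélanger equation: y₂/y₁ = ½[√(1 + 8Fr₁²) − 1] = ½[√380.8 − 1] = 9.26.
y₂ = 9.26 × 0.793 = 7.34 ft.
E₁ = y₁(1 + Fr₁²/2) = 0.793×(1 + 6.89²/2) = 19.6 ft. ΔE = (y₂ − y₁)³/(4y₁y₂) = 12.1 ft. ΔE/E₁ = 12.1/19.6 = 0.615.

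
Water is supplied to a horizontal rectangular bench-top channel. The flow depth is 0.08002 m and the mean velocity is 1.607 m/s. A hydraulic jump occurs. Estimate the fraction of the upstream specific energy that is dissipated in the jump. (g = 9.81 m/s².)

ΔE/E₁ = 0.0617 (6.17%)

Fr₁ = V₁/√(g·y₁) = 1.607/√(9.81×0.08002) = 1.814.
By Bélanger, y₂/y₁ = ½[√(1 + 8Fr₁²) − 1] = ½[√27.318 − 1] = 2.113.
y₂ = 2.113 × 0.08002 = 0.1691 m.
E₁ = y₁ + V₁²/2g = 0.2116 m. ΔE = (y₂ − y₁)³/(4y₁y₂) = 0.01306 m. ΔE/E₁ = 0.01306/0.2116 = 0.0617.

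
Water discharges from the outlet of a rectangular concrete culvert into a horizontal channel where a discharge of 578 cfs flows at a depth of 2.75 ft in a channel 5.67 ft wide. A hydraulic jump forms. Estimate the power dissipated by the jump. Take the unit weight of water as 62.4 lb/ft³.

P = 607 hp

q = Q/b = 578/5.67 = 102 ft²/s; V₁ = q/y₁ = 37.1 ft/s. Fr₁ = V₁/√(g·y₁) = 3.94.
By Bélanger, y₂/y₁ = ½[√(1 + 8Fr₁²) − 1] = ½[√125.1 − 1] = 5.09.
y₂ = 5.09 × 2.75 = 14.0 ft.
Head loss: ΔE = (y₂ − y₁)³/(4y₁y₂) = (14.0 − 2.75)³/(4×2.75×14.0) = 1426/154 = 9.26 ft.
P = γ·Q·ΔE/550 = 62.4 × 578 × 9.26 / 550 = 607 hp.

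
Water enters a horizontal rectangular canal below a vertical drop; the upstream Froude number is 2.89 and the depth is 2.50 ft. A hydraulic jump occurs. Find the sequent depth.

y₂ = 9.04 ft

Fr₁ = 2.89 (given).
By Bélanger, y₂/y₁ = ½[√(1 + 8Fr₁²) − 1] = ½[√67.82 − 1] = 3.62.
y₂ = 3.62 × 2.50 = 9.04 ft.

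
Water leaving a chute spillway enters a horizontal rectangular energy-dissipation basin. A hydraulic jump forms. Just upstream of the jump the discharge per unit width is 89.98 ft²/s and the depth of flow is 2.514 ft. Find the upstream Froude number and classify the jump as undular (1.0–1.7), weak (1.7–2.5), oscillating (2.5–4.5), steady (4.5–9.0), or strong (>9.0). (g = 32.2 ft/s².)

V₁ = q/y₁ = 89.98/2.514 = 35.79 ft/s. Fr₁ = V₁/√(g·y₁) = 35.79/√(32.2×2.514) = 3.978.
Fr₁ = 3.978 lies in the oscillating range.

Fr₁ = 3.978; oscillating jump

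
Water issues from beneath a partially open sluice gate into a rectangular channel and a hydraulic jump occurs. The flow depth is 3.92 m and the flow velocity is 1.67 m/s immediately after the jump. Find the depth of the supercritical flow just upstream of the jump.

y₁ = 0.504 m

Fr₂ = V₂/√(g·y₂) = 1.67/√(9.81×3.92) = 0.269.
The Bélanger relation is symmetric: y₁/y₂ = ½[√(1 + 8Fr₂²) − 1] = ½[√1.580 − 1] = 0.129.
y₁ = 0.129 × 3.92 = 0.504 m.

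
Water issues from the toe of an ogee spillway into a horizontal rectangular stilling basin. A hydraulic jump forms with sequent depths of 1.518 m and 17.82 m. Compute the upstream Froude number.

For a rectangular channel the momentum equation gives q² = ½·g·y₁·y₂·(y₁ + y₂) = ½×9.81×1.518×17.82×19.34 = 2566.
q = √2566 = 50.65 m²/s.
V₁ = q/y₁ = 33.37 m/s; Fr₁ = V₁/√(g·y₁) = 8.647.

Fr₁ = 8.647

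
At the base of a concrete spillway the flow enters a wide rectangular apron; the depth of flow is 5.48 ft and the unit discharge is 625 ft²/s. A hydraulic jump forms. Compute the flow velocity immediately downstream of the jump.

V₁ = q/y₁ = 625/5.48 = 114 ft/s. Fr₁ = V₁/√(g·y₁) = 114/√(32.2×5.48) = 8.59.
Bélanger equation: y₂/y₁ = ½[√(1 + 8Fr₁²) − 1] = ½[√590.7 − 1] = 11.7.
y₂ = 11.7 × 5.48 = 63.9 ft.
V₂ = q/y₂ = 625/63.9 = 9.79 ft/s.

V₂ = 9.79 ft/s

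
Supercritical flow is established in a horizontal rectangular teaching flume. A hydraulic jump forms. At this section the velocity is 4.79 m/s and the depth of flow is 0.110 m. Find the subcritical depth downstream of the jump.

y₂ = 0.664 m

Fr₁ = V₁/√(g·y₁) = 4.79/√(9.81×0.110) = 4.61.
Conjugate-depth relation: y₂/y₁ = ½[√(1 + 8Fr₁²) − 1] = ½[√171.1 − 1] = 6.04.
y₂ = 6.04 × 0.110 = 0.664 m.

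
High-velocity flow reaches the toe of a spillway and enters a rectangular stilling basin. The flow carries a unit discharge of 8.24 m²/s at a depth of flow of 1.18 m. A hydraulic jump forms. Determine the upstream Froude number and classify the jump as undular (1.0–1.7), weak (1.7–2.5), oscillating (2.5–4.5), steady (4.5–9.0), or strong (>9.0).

V₁ = q/y₁ = 8.24/1.18 = 6.98 m/s. Fr₁ = V₁/√(g·y₁) = 6.98/√(9.81×1.18) = 2.05.
Fr₁ = 2.05 lies in the weak range.

Fr₁ = 2.05; weak jump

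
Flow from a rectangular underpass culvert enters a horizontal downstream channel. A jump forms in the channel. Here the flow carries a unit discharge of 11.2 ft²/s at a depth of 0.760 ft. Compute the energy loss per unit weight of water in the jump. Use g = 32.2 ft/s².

ΔE = 1.05 ft

V₁ = q/y₁ = 11.2/0.760 = 14.7 ft/s. Fr₁ = V₁/√(g·y₁) = 14.7/√(32.2×0.760) = 2.98.
From the momentum equation for a rectangular channel, y₂/y₁ = ½[√(1 + 8Fr₁²) − 1] = ½[√72.00 − 1] = 3.74.
y₂ = 3.74 × 0.760 = 2.84 ft.
Head loss: ΔE = (y₂ − y₁)³/(4y₁y₂) = (2.84 − 0.760)³/(4×0.760×2.84) = 9.05/8.65 = 1.05 ft.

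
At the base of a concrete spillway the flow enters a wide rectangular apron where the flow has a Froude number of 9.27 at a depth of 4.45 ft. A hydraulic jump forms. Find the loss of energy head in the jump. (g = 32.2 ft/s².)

ΔE = 138 ft

Fr₁ = 9.27 (given).
Bélanger equation: y₂/y₁ = ½[√(1 + 8Fr₁²) − 1] = ½[√688.5 − 1] = 12.6.
y₂ = 12.6 × 4.45 = 56.2 ft.
Head loss: ΔE = (y₂ − y₁)³/(4y₁y₂) = (56.2 − 4.45)³/(4×4.45×56.2) = 138235/1000 = 138 ft.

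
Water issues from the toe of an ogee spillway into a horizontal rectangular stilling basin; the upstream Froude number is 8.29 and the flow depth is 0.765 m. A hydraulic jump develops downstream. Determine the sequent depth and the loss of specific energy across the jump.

Fr₁ = 8.29 (given).
By Bélanger, y₂/y₁ = ½[√(1 + 8Fr₁²) − 1] = ½[√550.8 − 1] = 11.2.
y₂ = 11.2 × 0.765 = 8.59 m.
Head loss: ΔE = (y₂ − y₁)³/(4y₁y₂) = (8.59 − 0.765)³/(4×0.765×8.59) = 480/26.3 = 18.2 m.

y₂ = 8.59 m; ΔE = 18.2 m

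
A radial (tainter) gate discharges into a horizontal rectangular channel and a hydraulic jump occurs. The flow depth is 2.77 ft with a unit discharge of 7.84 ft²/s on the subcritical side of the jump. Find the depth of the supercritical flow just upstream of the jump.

V₂ = q/y₂ = 7.84/2.77 = 2.83 ft/s; Fr₂ = V₂/√(g·y₂) = 0.300.
Applying the sequent-depth relation in reverse, y₁/y₂ = ½[√(1 + 8Fr₂²) − 1] = ½[√1.719 − 1] = 0.155.
y₁ = 0.155 × 2.77 = 0.431 ft.

y₁ = 0.431 ft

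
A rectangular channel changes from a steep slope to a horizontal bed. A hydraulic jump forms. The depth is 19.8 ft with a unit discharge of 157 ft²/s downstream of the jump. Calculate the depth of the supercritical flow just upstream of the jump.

y₁ = 3.34 ft

V₂ = q/y₂ = 157/19.8 = 7.93 ft/s; Fr₂ = V₂/√(g·y₂) = 0.314.
Applying the sequent-depth relation in reverse, y₁/y₂ = ½[√(1 + 8Fr₂²) − 1] = ½[√1.789 − 1] = 0.169.
y₁ = 0.169 × 19.8 = 3.34 ft.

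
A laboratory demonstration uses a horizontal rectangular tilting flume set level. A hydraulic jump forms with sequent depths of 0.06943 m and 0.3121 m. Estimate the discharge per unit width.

q = 0.2014 m²/s

For a rectangular channel the momentum equation gives q² = ½·g·y₁·y₂·(y₁ + y₂) = ½×9.81×0.06943×0.3121×0.3815 = 0.04055.
q = √0.04055 = 0.2014 m²/s.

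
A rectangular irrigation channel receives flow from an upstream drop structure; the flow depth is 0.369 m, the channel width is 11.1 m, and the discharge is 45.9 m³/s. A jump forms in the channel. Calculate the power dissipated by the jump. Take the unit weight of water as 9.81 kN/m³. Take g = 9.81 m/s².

q = Q/b = 45.9/11.1 = 4.14 m²/s; V₁ = q/y₁ = 11.2 m/s. Fr₁ = V₁/√(g·y₁) = 5.89.
By Bélanger, y₂/y₁ = ½[√(1 + 8Fr₁²) − 1] = ½[√278.5 − 1] = 7.84.
y₂ = 7.84 × 0.369 = 2.89 m.
Head loss: ΔE = (y₂ − y₁)³/(4y₁y₂) = (2.89 − 0.369)³/(4×0.369×2.89) = 16.1/4.27 = 3.77 m.
P = γ·Q·ΔE = 9.81 × 45.9 × 3.77 = 1698 kW.

P = 1698 kW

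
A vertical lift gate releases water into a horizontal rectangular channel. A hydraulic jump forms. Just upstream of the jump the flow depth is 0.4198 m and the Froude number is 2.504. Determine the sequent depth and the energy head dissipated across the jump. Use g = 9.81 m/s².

y₂ = 1.291 m; ΔE = 0.3054 m

Fr₁ = 2.504 (given).
By Bélanger, y₂/y₁ = ½[√(1 + 8Fr₁²) − 1] = ½[√51.160 − 1] = 3.076.
y₂ = 3.076 × 0.4198 = 1.291 m.
Head loss: ΔE = (y₂ − y₁)³/(4y₁y₂) = (1.291 − 0.4198)³/(4×0.4198×1.291) = 0.6622/2.169 = 0.3054 m.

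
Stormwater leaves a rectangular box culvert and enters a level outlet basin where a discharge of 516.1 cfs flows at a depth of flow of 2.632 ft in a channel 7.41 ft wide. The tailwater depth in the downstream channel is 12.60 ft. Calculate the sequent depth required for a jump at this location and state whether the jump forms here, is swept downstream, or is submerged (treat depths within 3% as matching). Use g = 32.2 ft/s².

y₂ = 9.464 ft; the jump is submerged

q = Q/b = 516.1/7.41 = 69.65 ft²/s; V₁ = q/y₁ = 26.46 ft/s. Fr₁ = V₁/√(g·y₁) = 2.874.
From the momentum equation for a rectangular channel, y₂/y₁ = ½[√(1 + 8Fr₁²) − 1] = ½[√67.101 − 1] = 3.596.
y₂ = 3.596 × 2.632 = 9.464 ft.
Tailwater y_tw = 12.60 ft: y_tw > y₂, so the jump is submerged.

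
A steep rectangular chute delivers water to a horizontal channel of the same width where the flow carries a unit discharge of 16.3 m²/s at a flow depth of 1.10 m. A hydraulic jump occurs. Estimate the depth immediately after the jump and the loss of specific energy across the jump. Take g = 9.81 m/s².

y₂ = 6.49 m; ΔE = 5.48 m

V₁ = q/y₁ = 16.3/1.10 = 14.8 m/s. Fr₁ = V₁/√(g·y₁) = 14.8/√(9.81×1.10) = 4.51.
Conjugate-depth relation: y₂/y₁ = ½[√(1 + 8Fr₁²) − 1] = ½[√163.8 − 1] = 5.90.
y₂ = 5.90 × 1.10 = 6.49 m.
Head loss: ΔE = (y₂ − y₁)³/(4y₁y₂) = (6.49 − 1.10)³/(4×1.10×6.49) = 156/28.6 = 5.48 m.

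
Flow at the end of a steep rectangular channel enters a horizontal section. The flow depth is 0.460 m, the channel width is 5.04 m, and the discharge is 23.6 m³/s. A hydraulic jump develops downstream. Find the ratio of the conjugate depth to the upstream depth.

q = Q/b = 23.6/5.04 = 4.68 m²/s; V₁ = q/y₁ = 10.2 m/s. Fr₁ = V₁/√(g·y₁) = 4.79.
From the momentum equation for a rectangular channel, y₂/y₁ = ½[√(1 + 8Fr₁²) − 1] = ½[√184.7 − 1] = 6.30.

y₂/y₁ = 6.30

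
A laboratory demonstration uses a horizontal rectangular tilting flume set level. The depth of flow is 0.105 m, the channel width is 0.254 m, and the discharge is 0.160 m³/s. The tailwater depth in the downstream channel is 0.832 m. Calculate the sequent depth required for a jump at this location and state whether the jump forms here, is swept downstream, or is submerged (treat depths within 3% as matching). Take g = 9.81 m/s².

q = Q/b = 0.160/0.254 = 0.630 m²/s; V₁ = q/y₁ = 6.00 m/s. Fr₁ = V₁/√(g·y₁) = 5.91.
By Bélanger, y₂/y₁ = ½[√(1 + 8Fr₁²) − 1] = ½[√280.5 − 1] = 7.87.
y₂ = 7.87 × 0.105 = 0.827 m.
Tailwater y_tw = 0.832 m: y_tw ≈ y₂, so the jump forms here.

y₂ = 0.827 m; the jump forms here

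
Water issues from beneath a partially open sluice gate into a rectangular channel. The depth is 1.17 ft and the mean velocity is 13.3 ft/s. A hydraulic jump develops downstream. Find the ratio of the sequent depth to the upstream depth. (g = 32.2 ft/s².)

Fr₁ = V₁/√(g·y₁) = 13.3/√(32.2×1.17) = 2.17.
Conjugate-depth relation: y₂/y₁ = ½[√(1 + 8Fr₁²) − 1] = ½[√38.56 − 1] = 2.60.

y₂/y₁ = 2.60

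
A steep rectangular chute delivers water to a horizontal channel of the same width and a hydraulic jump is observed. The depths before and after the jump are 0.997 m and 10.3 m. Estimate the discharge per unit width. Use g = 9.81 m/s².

For a rectangular channel the momentum equation gives q² = ½·g·y₁·y₂·(y₁ + y₂) = ½×9.81×0.997×10.3×11.3 = 569.
q = √569 = 23.9 m²/s.

q = 23.9 m²/s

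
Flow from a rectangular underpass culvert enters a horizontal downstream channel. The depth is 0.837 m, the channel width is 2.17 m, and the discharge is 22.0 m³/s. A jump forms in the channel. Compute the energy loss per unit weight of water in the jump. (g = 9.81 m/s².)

q = Q/b = 22.0/2.17 = 10.1 m²/s; V₁ = q/y₁ = 12.1 m/s. Fr₁ = V₁/√(g·y₁) = 4.23.
Sequent-depth ratio: y₂/y₁ = ½[√(1 + 8Fr₁²) − 1] = ½[√143.9 − 1] = 5.50.
y₂ = 5.50 × 0.837 = 4.60 m.
V₂ = q/y₂ = 10.1/4.60 = 2.20 m/s. E₁ = y₁ + V₁²/2g = 8.31 m; E₂ = y₂ + V₂²/2g = 4.85 m. ΔE = E₁ − E₂ = 3.46 m.

ΔE = 3.46 m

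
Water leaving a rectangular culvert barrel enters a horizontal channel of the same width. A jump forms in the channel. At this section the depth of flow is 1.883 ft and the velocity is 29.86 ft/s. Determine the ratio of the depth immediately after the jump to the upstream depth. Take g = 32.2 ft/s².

Fr₁ = V₁/√(g·y₁) = 29.86/√(32.2×1.883) = 3.835.
Sequent-depth ratio: y₂/y₁ = ½[√(1 + 8Fr₁²) − 1] = ½[√118.64 − 1] = 4.946.

y₂/y₁ = 4.946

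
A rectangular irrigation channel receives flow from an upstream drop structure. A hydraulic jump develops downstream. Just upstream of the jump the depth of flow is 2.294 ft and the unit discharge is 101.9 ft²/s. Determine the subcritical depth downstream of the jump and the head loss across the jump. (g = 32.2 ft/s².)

y₂ = 15.66 ft; ΔE = 16.62 ft

V₁ = q/y₁ = 101.9/2.294 = 44.42 ft/s. Fr₁ = V₁/√(g·y₁) = 44.42/√(32.2×2.294) = 5.168.
Sequent-depth ratio: y₂/y₁ = ½[√(1 + 8Fr₁²) − 1] = ½[√214.70 − 1] = 6.826.
y₂ = 6.826 × 2.294 = 15.66 ft.
Head loss: ΔE = (y₂ − y₁)³/(4y₁y₂) = (15.66 − 2.294)³/(4×2.294×15.66) = 2388/143.7 = 16.62 ft.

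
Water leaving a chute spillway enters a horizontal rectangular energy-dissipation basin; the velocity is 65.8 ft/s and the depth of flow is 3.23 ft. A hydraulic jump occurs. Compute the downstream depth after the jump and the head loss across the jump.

Fr₁ = V₁/√(g·y₁) = 65.8/√(32.2×3.23) = 6.45.
Bélanger equation: y₂/y₁ = ½[√(1 + 8Fr₁²) − 1] = ½[√334.0 − 1] = 8.64.
y₂ = 8.64 × 3.23 = 27.9 ft.
q = V₁·y₁ = 65.8 × 3.23 = 213 ft²/s. V₂ = q/y₂ = 213/27.9 = 7.62 ft/s. E₁ = y₁ + V₁²/2g = 70.5 ft; E₂ = y₂ + V₂²/2g = 28.8 ft. ΔE = E₁ − E₂ = 41.7 ft.

y₂ = 27.9 ft; ΔE = 41.7 ft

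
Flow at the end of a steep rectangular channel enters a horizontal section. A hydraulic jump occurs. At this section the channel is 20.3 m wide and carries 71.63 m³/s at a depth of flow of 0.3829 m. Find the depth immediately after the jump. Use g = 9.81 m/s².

q = Q/b = 71.63/20.3 = 3.529 m²/s; V₁ = q/y₁ = 9.215 m/s. Fr₁ = V₁/√(g·y₁) = 4.755.
By Bélanger, y₂/y₁ = ½[√(1 + 8Fr₁²) − 1] = ½[√181.87 − 1] = 6.243.
y₂ = 6.243 × 0.3829 = 2.390 m.

y₂ = 2.390 m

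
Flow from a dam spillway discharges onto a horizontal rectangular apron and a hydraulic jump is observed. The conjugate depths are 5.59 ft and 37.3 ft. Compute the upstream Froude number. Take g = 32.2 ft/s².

For a rectangular channel the momentum equation gives q² = ½·g·y₁·y₂·(y₁ + y₂) = ½×32.2×5.59×37.3×42.9 = 143980.
q = √143980 = 379 ft²/s.
V₁ = q/y₁ = 67.9 ft/s; Fr₁ = V₁/√(g·y₁) = 5.06.

Fr₁ = 5.06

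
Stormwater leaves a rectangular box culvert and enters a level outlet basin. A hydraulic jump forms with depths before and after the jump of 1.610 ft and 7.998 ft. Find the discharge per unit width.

q = 44.63 ft²/s

For a rectangular channel the momentum equation gives q² = ½·g·y₁·y₂·(y₁ + y₂) = ½×32.2×1.610×7.998×9.608 = 1992.
q = √1992 = 44.63 ft²/s.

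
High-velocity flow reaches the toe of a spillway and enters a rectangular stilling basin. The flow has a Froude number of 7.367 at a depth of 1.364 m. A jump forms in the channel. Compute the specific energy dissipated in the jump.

ΔE = 24.46 m

Fr₁ = 7.367 (given).
By Bélanger, y₂/y₁ = ½[√(1 + 8Fr₁²) − 1] = ½[√435.18 − 1] = 9.931.
y₂ = 9.931 × 1.364 = 13.55 m.
Head loss: ΔE = (y₂ − y₁)³/(4y₁y₂) = (13.55 − 1.364)³/(4×1.364×13.55) = 1807/73.90 = 24.46 m.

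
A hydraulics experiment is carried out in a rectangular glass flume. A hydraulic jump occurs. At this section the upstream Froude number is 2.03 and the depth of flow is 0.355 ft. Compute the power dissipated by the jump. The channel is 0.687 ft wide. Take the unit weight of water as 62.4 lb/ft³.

P = 0.0197 hp

Fr₁ = 2.03 (given).
Bélanger equation: y₂/y₁ = ½[√(1 + 8Fr₁²) − 1] = ½[√33.97 − 1] = 2.41.
y₂ = 2.41 × 0.355 = 0.857 ft.
Head loss: ΔE = (y₂ − y₁)³/(4y₁y₂) = (0.857 − 0.355)³/(4×0.355×0.857) = 0.127/1.22 = 0.104 ft.
V₁ = Fr₁·√(g·y₁) = 2.03×√(32.2×0.355) = 6.86 ft/s; q = V₁·y₁ = 2.44 ft²/s. Q = q·b = 2.44 × 0.687 = 1.67 cfs. P = γ·Q·ΔE/550 = 62.4 × 1.67 × 0.104 / 550 = 0.0197 hp.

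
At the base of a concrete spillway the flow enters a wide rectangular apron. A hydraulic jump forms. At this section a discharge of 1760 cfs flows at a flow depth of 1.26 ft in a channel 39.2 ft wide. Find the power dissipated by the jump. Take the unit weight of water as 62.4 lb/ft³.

P = 2249 hp

q = Q/b = 1760/39.2 = 44.9 ft²/s; V₁ = q/y₁ = 35.6 ft/s. Fr₁ = V₁/√(g·y₁) = 5.59.
Sequent-depth ratio: y₂/y₁ = ½[√(1 + 8Fr₁²) − 1] = ½[√251.4 − 1] = 7.43.
y₂ = 7.43 × 1.26 = 9.36 ft.
Head loss: ΔE = (y₂ − y₁)³/(4y₁y₂) = (9.36 − 1.26)³/(4×1.26×9.36) = 531/47.2 = 11.3 ft.
P = γ·Q·ΔE/550 = 62.4 × 1760 × 11.3 / 550 = 2249 hp.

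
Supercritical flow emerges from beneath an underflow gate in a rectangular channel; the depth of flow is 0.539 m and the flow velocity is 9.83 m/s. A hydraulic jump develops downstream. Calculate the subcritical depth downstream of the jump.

y₂ = 3.00 m

Fr₁ = V₁/√(g·y₁) = 9.83/√(9.81×0.539) = 4.27.
By Bélanger, y₂/y₁ = ½[√(1 + 8Fr₁²) − 1] = ½[√147.2 − 1] = 5.57.
y₂ = 5.57 × 0.539 = 3.00 m.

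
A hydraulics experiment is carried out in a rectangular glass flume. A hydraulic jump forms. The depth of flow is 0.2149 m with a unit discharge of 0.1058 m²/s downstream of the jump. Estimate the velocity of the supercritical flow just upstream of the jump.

V₁ = 2.554 m/s

V₂ = q/y₂ = 0.1058/0.2149 = 0.4923 m/s; Fr₂ = V₂/√(g·y₂) = 0.3391.
From the momentum equation (using Fr₂), y₁/y₂ = ½[√(1 + 8Fr₂²) − 1] = ½[√1.9198 − 1] = 0.1928.
y₁ = 0.1928 × 0.2149 = 0.04143 m.
V₁ = q/y₁ = 0.1058/0.04143 = 2.554 m/s.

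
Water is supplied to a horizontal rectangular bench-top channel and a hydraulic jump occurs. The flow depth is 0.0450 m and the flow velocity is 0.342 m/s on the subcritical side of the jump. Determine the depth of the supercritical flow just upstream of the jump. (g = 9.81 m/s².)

y₁ = 0.0172 m

Fr₂ = V₂/√(g·y₂) = 0.342/√(9.81×0.0450) = 0.515.
From the momentum equation (using Fr₂), y₁/y₂ = ½[√(1 + 8Fr₂²) − 1] = ½[√3.120 − 1] = 0.383.
y₁ = 0.383 × 0.0450 = 0.0172 m.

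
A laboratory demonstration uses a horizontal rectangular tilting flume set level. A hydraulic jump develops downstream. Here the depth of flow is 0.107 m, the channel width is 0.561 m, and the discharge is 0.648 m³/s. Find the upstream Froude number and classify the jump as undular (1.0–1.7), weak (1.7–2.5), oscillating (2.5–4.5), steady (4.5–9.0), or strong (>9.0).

q = Q/b = 0.648/0.561 = 1.16 m²/s; V₁ = q/y₁ = 10.8 m/s. Fr₁ = V₁/√(g·y₁) = 10.5.
Fr₁ = 10.5 lies in the strong range.

Fr₁ = 10.5; strong jump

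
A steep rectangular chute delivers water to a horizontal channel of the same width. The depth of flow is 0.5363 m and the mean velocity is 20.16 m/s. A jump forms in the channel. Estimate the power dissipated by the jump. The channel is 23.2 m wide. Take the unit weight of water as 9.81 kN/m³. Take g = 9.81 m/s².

Fr₁ = V₁/√(g·y₁) = 20.16/√(9.81×0.5363) = 8.789.
Conjugate-depth relation: y₂/y₁ = ½[√(1 + 8Fr₁²) − 1] = ½[√619.01 − 1] = 11.94.
y₂ = 11.94 × 0.5363 = 6.403 m.
q = V₁·y₁ = 20.16 × 0.5363 = 10.81 m²/s. V₂ = q/y₂ = 10.81/6.403 = 1.688 m/s. E₁ = y₁ + V₁²/2g = 21.25 m; E₂ = y₂ + V₂²/2g = 6.549 m. ΔE = E₁ − E₂ = 14.70 m.
Q = q·b = 10.81 × 23.2 = 250.8 m³/s. P = γ·Q·ΔE = 9.81 × 250.8 × 14.70 = 36178 kW.

P = 36178 kW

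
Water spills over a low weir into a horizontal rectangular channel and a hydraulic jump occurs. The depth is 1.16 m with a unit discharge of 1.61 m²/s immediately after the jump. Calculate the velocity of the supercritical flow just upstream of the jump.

V₂ = q/y₂ = 1.61/1.16 = 1.39 m/s; Fr₂ = V₂/√(g·y₂) = 0.411.
From the momentum equation (using Fr₂), y₁/y₂ = ½[√(1 + 8Fr₂²) − 1] = ½[√2.354 − 1] = 0.267.
y₁ = 0.267 × 1.16 = 0.310 m.
V₁ = q/y₁ = 1.61/0.310 = 5.19 m/s.

V₁ = 5.19 m/s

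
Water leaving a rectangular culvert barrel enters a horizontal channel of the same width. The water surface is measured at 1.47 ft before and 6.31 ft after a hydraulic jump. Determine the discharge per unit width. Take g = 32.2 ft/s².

q = 34.1 ft²/s

For a rectangular channel the momentum equation gives q² = ½·g·y₁·y₂·(y₁ + y₂) = ½×32.2×1.47×6.31×7.78 = 1162.
q = √1162 = 34.1 ft²/s.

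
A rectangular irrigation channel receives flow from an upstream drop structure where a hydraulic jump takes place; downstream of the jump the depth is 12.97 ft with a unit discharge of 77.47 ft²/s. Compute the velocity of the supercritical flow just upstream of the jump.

V₂ = q/y₂ = 77.47/12.97 = 5.973 ft/s; Fr₂ = V₂/√(g·y₂) = 0.2923.
From the momentum equation (using Fr₂), y₁/y₂ = ½[√(1 + 8Fr₂²) − 1] = ½[√1.6834 − 1] = 0.1487.
y₁ = 0.1487 × 12.97 = 1.929 ft.
V₁ = q/y₁ = 77.47/1.929 = 40.16 ft/s.

V₁ = 40.16 ft/s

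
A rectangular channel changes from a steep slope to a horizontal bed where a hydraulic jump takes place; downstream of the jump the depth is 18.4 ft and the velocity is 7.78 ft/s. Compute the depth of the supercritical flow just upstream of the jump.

y₁ = 3.20 ft

Fr₂ = V₂/√(g·y₂) = 7.78/√(32.2×18.4) = 0.320.
The Bélanger relation is symmetric: y₁/y₂ = ½[√(1 + 8Fr₂²) − 1] = ½[√1.817 − 1] = 0.174.
y₁ = 0.174 × 18.4 = 3.20 ft.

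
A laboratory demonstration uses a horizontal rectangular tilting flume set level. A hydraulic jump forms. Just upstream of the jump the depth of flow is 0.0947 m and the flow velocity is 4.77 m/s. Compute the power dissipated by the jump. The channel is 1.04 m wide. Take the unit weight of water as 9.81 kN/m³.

Fr₁ = V₁/√(g·y₁) = 4.77/√(9.81×0.0947) = 4.95.
From the momentum equation for a rectangular channel, y₂/y₁ = ½[√(1 + 8Fr₁²) − 1] = ½[√196.9 − 1] = 6.52.
y₂ = 6.52 × 0.0947 = 0.617 m.
Head loss: ΔE = (y₂ − y₁)³/(4y₁y₂) = (0.617 − 0.0947)³/(4×0.0947×0.617) = 0.143/0.234 = 0.610 m.
q = V₁·y₁ = 4.77 × 0.0947 = 0.452 m²/s. Q = q·b = 0.452 × 1.04 = 0.470 m³/s. P = γ·Q·ΔE = 9.81 × 0.470 × 0.610 = 2.81 kW.

P = 2.81 kW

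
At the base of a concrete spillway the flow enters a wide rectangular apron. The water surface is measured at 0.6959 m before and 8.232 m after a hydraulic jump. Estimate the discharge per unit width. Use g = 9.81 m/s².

q = 15.84 m²/s

For a rectangular channel the momentum equation gives q² = ½·g·y₁·y₂·(y₁ + y₂) = ½×9.81×0.6959×8.232×8.928 = 250.9.
q = √250.9 = 15.84 m²/s.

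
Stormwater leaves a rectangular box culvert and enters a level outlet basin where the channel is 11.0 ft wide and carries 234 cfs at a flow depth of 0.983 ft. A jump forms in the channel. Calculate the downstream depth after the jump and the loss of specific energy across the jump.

y₂ = 4.88 ft; ΔE = 3.08 ft

q = Q/b = 234/11.0 = 21.3 ft²/s; V₁ = q/y₁ = 21.6 ft/s. Fr₁ = V₁/√(g·y₁) = 3.85.
From the momentum equation for a rectangular channel, y₂/y₁ = ½[√(1 + 8Fr₁²) − 1] = ½[√119.4 − 1] = 4.96.
y₂ = 4.96 × 0.983 = 4.88 ft.
Head loss: ΔE = (y₂ − y₁)³/(4y₁y₂) = (4.88 − 0.983)³/(4×0.983×4.88) = 59.1/19.2 = 3.08 ft.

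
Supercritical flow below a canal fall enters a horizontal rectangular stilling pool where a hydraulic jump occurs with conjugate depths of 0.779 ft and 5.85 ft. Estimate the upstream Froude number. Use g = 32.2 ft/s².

Fr₁ = 5.65

For a rectangular channel the momentum equation gives q² = ½·g·y₁·y₂·(y₁ + y₂) = ½×32.2×0.779×5.85×6.63 = 486.
q = √486 = 22.1 ft²/s.
V₁ = q/y₁ = 28.3 ft/s; Fr₁ = V₁/√(g·y₁) = 5.65.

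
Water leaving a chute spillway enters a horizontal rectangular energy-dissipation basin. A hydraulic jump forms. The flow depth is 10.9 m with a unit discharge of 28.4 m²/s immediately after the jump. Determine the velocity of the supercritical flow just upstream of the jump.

V₂ = q/y₂ = 28.4/10.9 = 2.61 m/s; Fr₂ = V₂/√(g·y₂) = 0.252.
The Bélanger relation is symmetric: y₁/y₂ = ½[√(1 + 8Fr₂²) − 1] = ½[√1.508 − 1] = 0.114.
y₁ = 0.114 × 10.9 = 1.24 m.
V₁ = q/y₁ = 28.4/1.24 = 22.9 m/s.

V₁ = 22.9 m/s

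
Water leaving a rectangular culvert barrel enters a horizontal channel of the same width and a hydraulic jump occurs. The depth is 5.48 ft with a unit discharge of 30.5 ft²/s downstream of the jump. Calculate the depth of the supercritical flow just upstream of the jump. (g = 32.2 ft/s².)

y₁ = 1.51 ft

V₂ = q/y₂ = 30.5/5.48 = 5.57 ft/s; Fr₂ = V₂/√(g·y₂) = 0.419.
Applying the sequent-depth relation in reverse, y₁/y₂ = ½[√(1 + 8Fr₂²) − 1] = ½[√2.404 − 1] = 0.275.
y₁ = 0.275 × 5.48 = 1.51 ft.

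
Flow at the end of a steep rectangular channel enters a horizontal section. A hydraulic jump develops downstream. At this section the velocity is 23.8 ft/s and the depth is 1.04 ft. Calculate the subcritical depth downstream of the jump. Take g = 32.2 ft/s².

y₂ = 5.55 ft

Fr₁ = V₁/√(g·y₁) = 23.8/√(32.2×1.04) = 4.11.
Conjugate-depth relation: y₂/y₁ = ½[√(1 + 8Fr₁²) − 1] = ½[√136.3 − 1] = 5.34.
y₂ = 5.34 × 1.04 = 5.55 ft.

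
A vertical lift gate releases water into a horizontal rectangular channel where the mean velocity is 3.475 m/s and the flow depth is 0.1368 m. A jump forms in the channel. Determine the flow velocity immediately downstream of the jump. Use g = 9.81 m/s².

Fr₁ = V₁/√(g·y₁) = 3.475/√(9.81×0.1368) = 3.000.
By Bélanger, y₂/y₁ = ½[√(1 + 8Fr₁²) − 1] = ½[√72.985 − 1] = 3.772.
y₂ = 3.772 × 0.1368 = 0.5160 m.
q = V₁·y₁ = 3.475 × 0.1368 = 0.4754 m²/s.
V₂ = q/y₂ = 0.4754/0.5160 = 0.9214 m/s.

V₂ = 0.9214 m/s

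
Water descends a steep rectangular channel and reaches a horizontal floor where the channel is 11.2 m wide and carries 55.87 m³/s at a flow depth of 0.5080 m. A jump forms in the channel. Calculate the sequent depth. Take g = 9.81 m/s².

q = Q/b = 55.87/11.2 = 4.988 m²/s; V₁ = q/y₁ = 9.820 m/s. Fr₁ = V₁/√(g·y₁) = 4.399.
Conjugate-depth relation: y₂/y₁ = ½[√(1 + 8Fr₁²) − 1] = ½[√155.79 − 1] = 5.741.
y₂ = 5.741 × 0.5080 = 2.916 m.

y₂ = 2.916 m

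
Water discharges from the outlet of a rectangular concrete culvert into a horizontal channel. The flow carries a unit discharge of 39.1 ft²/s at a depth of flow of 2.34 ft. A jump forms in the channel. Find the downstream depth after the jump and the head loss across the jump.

V₁ = q/y₁ = 39.1/2.34 = 16.7 ft/s. Fr₁ = V₁/√(g·y₁) = 16.7/√(32.2×2.34) = 1.92.
By Bélanger, y₂/y₁ = ½[√(1 + 8Fr₁²) − 1] = ½[√30.64 − 1] = 2.27.
y₂ = 2.27 × 2.34 = 5.31 ft.
Head loss: ΔE = (y₂ − y₁)³/(4y₁y₂) = (5.31 − 2.34)³/(4×2.34×5.31) = 26.1/49.7 = 0.526 ft.

y₂ = 5.31 ft; ΔE = 0.526 ft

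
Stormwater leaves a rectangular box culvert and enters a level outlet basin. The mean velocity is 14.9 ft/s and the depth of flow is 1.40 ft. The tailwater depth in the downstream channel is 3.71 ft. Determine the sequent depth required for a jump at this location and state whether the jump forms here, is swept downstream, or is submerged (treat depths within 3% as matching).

y₂ = 3.75 ft; the jump forms here

Fr₁ = V₁/√(g·y₁) = 14.9/√(32.2×1.40) = 2.22.
Conjugate-depth relation: y₂/y₁ = ½[√(1 + 8Fr₁²) − 1] = ½[√40.40 − 1] = 2.68.
y₂ = 2.68 × 1.40 = 3.75 ft.
Tailwater y_tw = 3.71 ft: y_tw ≈ y₂, so the jump forms here.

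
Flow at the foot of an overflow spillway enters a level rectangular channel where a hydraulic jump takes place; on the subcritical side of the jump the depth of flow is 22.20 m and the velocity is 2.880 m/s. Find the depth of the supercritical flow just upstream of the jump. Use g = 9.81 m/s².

y₁ = 1.579 m

Fr₂ = V₂/√(g·y₂) = 2.880/√(9.81×22.20) = 0.1952.
From the momentum equation (using Fr₂), y₁/y₂ = ½[√(1 + 8Fr₂²) − 1] = ½[√1.3047 − 1] = 0.07111.
y₁ = 0.07111 × 22.20 = 1.579 m.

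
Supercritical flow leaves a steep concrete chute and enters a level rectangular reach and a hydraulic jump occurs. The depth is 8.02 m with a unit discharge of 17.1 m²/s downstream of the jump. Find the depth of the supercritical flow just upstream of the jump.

V₂ = q/y₂ = 17.1/8.02 = 2.13 m/s; Fr₂ = V₂/√(g·y₂) = 0.240.
The Bélanger relation is symmetric: y₁/y₂ = ½[√(1 + 8Fr₂²) − 1] = ½[√1.462 − 1] = 0.105.
y₁ = 0.105 × 8.02 = 0.839 m.

y₁ = 0.839 m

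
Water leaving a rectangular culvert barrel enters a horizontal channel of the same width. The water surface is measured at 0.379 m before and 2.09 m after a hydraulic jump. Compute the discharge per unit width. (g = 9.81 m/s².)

For a rectangular channel the momentum equation gives q² = ½·g·y₁·y₂·(y₁ + y₂) = ½×9.81×0.379×2.09×2.47 = 9.59.
q = √9.59 = 3.10 m²/s.

q = 3.10 m²/s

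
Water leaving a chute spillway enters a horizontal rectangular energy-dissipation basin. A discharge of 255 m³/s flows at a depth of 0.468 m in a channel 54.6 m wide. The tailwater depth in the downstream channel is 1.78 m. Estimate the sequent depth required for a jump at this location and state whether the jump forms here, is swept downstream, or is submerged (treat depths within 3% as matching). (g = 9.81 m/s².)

y₂ = 2.86 m; the jump is swept downstream

q = Q/b = 255/54.6 = 4.67 m²/s; V₁ = q/y₁ = 9.98 m/s. Fr₁ = V₁/√(g·y₁) = 4.66.
Bélanger equation: y₂/y₁ = ½[√(1 + 8Fr₁²) − 1] = ½[√174.5 − 1] = 6.11.
y₂ = 6.11 × 0.468 = 2.86 m.
Tailwater y_tw = 1.78 m: y_tw < y₂, so the jump is swept downstream.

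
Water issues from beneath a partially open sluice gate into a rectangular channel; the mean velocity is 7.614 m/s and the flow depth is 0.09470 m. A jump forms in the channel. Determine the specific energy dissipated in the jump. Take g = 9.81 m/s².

Fr₁ = V₁/√(g·y₁) = 7.614/√(9.81×0.09470) = 7.900.
Conjugate-depth relation: y₂/y₁ = ½[√(1 + 8Fr₁²) − 1] = ½[√500.23 − 1] = 10.68.
y₂ = 10.68 × 0.09470 = 1.012 m.
Head loss: ΔE = (y₂ − y₁)³/(4y₁y₂) = (1.012 − 0.09470)³/(4×0.09470×1.012) = 0.7710/0.3832 = 2.012 m.

ΔE = 2.012 m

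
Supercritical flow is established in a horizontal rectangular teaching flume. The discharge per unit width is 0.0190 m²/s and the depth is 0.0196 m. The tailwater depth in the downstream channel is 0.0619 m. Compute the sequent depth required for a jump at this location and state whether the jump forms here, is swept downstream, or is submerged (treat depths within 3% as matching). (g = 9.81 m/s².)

V₁ = q/y₁ = 0.0190/0.0196 = 0.969 m/s. Fr₁ = V₁/√(g·y₁) = 0.969/√(9.81×0.0196) = 2.21.
Conjugate-depth relation: y₂/y₁ = ½[√(1 + 8Fr₁²) − 1] = ½[√40.10 − 1] = 2.67.
y₂ = 2.67 × 0.0196 = 0.0523 m.
Tailwater y_tw = 0.0619 m: y_tw > y₂, so the jump is submerged.

y₂ = 0.0523 m; the jump is submerged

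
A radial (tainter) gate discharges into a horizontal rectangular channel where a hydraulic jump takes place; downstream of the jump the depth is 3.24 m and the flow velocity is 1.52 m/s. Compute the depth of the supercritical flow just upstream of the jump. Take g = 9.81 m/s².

Fr₂ = V₂/√(g·y₂) = 1.52/√(9.81×3.24) = 0.270.
Applying the sequent-depth relation in reverse, y₁/y₂ = ½[√(1 + 8Fr₂²) − 1] = ½[√1.582 − 1] = 0.129.
y₁ = 0.129 × 3.24 = 0.417 m.

y₁ = 0.417 m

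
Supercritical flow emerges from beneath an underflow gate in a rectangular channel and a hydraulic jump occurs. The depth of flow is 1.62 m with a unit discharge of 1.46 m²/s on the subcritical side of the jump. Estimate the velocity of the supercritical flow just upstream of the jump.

V₂ = q/y₂ = 1.46/1.62 = 0.901 m/s; Fr₂ = V₂/√(g·y₂) = 0.226.
From the momentum equation (using Fr₂), y₁/y₂ = ½[√(1 + 8Fr₂²) − 1] = ½[√1.409 − 1] = 0.0935.
y₁ = 0.0935 × 1.62 = 0.151 m.
V₁ = q/y₁ = 1.46/0.151 = 9.64 m/s.

V₁ = 9.64 m/s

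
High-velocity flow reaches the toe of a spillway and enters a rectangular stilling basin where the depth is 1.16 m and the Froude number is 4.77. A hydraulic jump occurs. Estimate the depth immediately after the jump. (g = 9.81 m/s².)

Fr₁ = 4.77 (given).
From the momentum equation for a rectangular channel, y₂/y₁ = ½[√(1 + 8Fr₁²) − 1] = ½[√183.0 − 1] = 6.26.
y₂ = 6.26 × 1.16 = 7.27 m.

y₂ = 7.27 m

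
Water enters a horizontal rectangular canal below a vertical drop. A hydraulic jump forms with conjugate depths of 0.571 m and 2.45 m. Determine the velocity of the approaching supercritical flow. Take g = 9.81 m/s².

For a rectangular channel the momentum equation gives q² = ½·g·y₁·y₂·(y₁ + y₂) = ½×9.81×0.571×2.45×3.02 = 20.7.
q = √20.7 = 4.55 m²/s.
V₁ = q/y₁ = 4.55/0.571 = 7.97 m/s.

V₁ = 7.97 m/s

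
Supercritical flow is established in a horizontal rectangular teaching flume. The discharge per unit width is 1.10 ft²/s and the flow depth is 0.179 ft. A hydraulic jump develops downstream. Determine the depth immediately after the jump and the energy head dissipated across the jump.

y₂ = 0.565 ft; ΔE = 0.142 ft

V₁ = q/y₁ = 1.10/0.179 = 6.15 ft/s. Fr₁ = V₁/√(g·y₁) = 6.15/√(32.2×0.179) = 2.56.
By Bélanger, y₂/y₁ = ½[√(1 + 8Fr₁²) − 1] = ½[√53.42 − 1] = 3.15.
y₂ = 3.15 × 0.179 = 0.565 ft.
Head loss: ΔE = (y₂ − y₁)³/(4y₁y₂) = (0.565 − 0.179)³/(4×0.179×0.565) = 0.0573/0.404 = 0.142 ft.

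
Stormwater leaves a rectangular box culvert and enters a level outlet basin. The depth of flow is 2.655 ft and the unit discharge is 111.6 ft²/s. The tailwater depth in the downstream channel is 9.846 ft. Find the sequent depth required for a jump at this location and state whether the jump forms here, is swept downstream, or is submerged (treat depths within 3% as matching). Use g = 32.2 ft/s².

V₁ = q/y₁ = 111.6/2.655 = 42.03 ft/s. Fr₁ = V₁/√(g·y₁) = 42.03/√(32.2×2.655) = 4.546.
Sequent-depth ratio: y₂/y₁ = ½[√(1 + 8Fr₁²) − 1] = ½[√166.34 − 1] = 5.949.
y₂ = 5.949 × 2.655 = 15.79 ft.
Tailwater y_tw = 9.846 ft: y_tw < y₂, so the jump is swept downstream.

y₂ = 15.79 ft; the jump is swept downstream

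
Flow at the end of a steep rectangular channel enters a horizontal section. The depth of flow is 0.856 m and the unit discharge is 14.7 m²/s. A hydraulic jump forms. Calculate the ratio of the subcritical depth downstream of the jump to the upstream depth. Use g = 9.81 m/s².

V₁ = q/y₁ = 14.7/0.856 = 17.2 m/s. Fr₁ = V₁/√(g·y₁) = 17.2/√(9.81×0.856) = 5.93.
From the momentum equation for a rectangular channel, y₂/y₁ = ½[√(1 + 8Fr₁²) − 1] = ½[√282.0 − 1] = 7.90.

y₂/y₁ = 7.90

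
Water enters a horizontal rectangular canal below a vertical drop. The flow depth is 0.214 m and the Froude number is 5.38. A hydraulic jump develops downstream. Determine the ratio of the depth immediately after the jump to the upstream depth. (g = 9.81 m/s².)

y₂/y₁ = 7.12

Fr₁ = 5.38 (given).
Sequent-depth ratio: y₂/y₁ = ½[√(1 + 8Fr₁²) − 1] = ½[√232.6 − 1] = 7.12.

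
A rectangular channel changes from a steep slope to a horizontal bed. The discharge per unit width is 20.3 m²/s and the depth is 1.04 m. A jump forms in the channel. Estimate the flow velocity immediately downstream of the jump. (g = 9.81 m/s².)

V₂ = 2.39 m/s

V₁ = q/y₁ = 20.3/1.04 = 19.5 m/s. Fr₁ = V₁/√(g·y₁) = 19.5/√(9.81×1.04) = 6.11.
By Bélanger, y₂/y₁ = ½[√(1 + 8Fr₁²) − 1] = ½[√299.8 − 1] = 8.16.
y₂ = 8.16 × 1.04 = 8.48 m.
V₂ = q/y₂ = 20.3/8.48 = 2.39 m/s.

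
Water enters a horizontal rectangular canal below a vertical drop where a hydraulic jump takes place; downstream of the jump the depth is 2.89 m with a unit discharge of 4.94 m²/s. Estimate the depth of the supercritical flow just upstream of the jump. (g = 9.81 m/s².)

y₁ = 0.507 m

V₂ = q/y₂ = 4.94/2.89 = 1.71 m/s; Fr₂ = V₂/√(g·y₂) = 0.321.
Applying the sequent-depth relation in reverse, y₁/y₂ = ½[√(1 + 8Fr₂²) − 1] = ½[√1.824 − 1] = 0.175.
y₁ = 0.175 × 2.89 = 0.507 m.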